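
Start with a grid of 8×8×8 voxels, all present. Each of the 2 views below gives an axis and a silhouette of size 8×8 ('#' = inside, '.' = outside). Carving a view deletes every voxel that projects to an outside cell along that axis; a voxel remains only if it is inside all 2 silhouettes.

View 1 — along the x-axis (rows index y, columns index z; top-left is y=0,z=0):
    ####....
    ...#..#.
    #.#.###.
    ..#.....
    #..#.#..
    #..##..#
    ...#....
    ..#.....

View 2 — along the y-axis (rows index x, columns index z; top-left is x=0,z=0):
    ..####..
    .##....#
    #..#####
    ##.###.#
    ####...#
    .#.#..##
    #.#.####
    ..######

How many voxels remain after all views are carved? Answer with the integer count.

|visual hull| = 105

initial block: 8^3 = 512
[1] x-view keeps 21 columns → grid now 168
[2] y-view keeps 40 columns → grid now 105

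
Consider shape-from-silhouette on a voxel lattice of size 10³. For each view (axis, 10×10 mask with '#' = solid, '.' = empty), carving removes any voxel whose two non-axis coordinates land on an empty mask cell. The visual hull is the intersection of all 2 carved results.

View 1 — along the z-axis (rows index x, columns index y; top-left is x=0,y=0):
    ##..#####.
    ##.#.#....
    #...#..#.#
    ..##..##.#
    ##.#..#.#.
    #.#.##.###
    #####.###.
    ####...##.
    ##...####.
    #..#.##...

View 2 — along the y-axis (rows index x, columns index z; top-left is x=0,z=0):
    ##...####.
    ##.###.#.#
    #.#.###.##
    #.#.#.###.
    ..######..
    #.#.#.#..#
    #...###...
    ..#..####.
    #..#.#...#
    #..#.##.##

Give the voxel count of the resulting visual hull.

303 voxels

full grid |V| = 1000
carve view 1 (along z, XY-mask fill 56/100): 560 voxels remain
carve view 2 (along y, XZ-mask fill 56/100): 303 voxels remain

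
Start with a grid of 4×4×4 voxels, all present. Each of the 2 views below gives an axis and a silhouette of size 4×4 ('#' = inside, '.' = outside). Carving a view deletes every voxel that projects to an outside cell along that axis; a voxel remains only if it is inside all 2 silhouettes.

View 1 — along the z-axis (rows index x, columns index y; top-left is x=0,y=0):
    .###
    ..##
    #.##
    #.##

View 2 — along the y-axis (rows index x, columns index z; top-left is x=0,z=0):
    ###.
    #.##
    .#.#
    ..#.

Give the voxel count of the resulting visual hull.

before carving: 64 voxels (4×4×4)
carve view 1 (along z, XY-mask fill 11/16): 44 voxels remain
carve view 2 (along y, XZ-mask fill 9/16): 24 voxels remain

|visual hull| = 24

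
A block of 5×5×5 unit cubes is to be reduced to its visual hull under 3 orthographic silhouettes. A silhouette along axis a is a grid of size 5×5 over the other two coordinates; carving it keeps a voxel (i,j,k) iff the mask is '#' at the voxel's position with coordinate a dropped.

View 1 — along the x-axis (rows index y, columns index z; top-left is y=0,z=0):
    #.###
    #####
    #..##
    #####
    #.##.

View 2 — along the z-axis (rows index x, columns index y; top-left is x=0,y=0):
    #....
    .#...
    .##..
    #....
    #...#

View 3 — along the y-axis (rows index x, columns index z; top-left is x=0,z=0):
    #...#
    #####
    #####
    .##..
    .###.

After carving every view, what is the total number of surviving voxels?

remaining voxels: 20

before carving: 125 voxels (5×5×5)
[1] x-view keeps 20 columns → grid now 100
[2] z-view keeps 7 columns → grid now 28
[3] y-view keeps 17 columns → grid now 20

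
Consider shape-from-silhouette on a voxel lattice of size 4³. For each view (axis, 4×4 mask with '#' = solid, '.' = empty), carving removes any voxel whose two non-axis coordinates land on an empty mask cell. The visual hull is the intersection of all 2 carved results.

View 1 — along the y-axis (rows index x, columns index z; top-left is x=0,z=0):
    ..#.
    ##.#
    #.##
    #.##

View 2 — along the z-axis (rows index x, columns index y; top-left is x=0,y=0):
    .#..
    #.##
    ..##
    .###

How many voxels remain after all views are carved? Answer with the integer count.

|visual hull| = 25

full grid |V| = 64
step 1: project along y, AND mask (10/16) → |grid| = 40
step 2: project along z, AND mask (9/16) → |grid| = 25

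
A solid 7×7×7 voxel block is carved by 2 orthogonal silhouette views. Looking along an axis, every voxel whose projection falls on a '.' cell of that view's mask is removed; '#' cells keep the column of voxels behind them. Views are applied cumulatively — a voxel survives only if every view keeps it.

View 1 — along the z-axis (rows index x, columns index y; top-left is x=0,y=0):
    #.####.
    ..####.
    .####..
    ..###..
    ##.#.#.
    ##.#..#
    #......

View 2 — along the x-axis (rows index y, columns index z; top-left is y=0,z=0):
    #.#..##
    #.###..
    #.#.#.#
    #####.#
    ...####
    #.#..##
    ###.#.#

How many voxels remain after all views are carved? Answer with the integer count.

full grid |V| = 343
carve view 1 (along z, XY-mask fill 25/49): 175 voxels remain
carve view 2 (along x, YZ-mask fill 31/49): 113 voxels remain

113 voxels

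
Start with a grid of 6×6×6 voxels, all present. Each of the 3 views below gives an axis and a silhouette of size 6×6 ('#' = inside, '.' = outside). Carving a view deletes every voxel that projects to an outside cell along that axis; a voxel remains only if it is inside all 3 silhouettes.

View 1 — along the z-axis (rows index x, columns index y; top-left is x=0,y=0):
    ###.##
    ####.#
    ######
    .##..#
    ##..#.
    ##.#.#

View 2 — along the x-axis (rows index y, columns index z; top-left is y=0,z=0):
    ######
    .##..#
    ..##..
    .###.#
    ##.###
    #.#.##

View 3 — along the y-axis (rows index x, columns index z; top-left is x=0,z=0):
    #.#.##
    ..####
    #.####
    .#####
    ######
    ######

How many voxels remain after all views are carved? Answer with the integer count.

|visual hull| = 87

initial block: 6^3 = 216
step 1: project along z, AND mask (26/36) → |grid| = 156
step 2: project along x, AND mask (24/36) → |grid| = 103
step 3: project along y, AND mask (30/36) → |grid| = 87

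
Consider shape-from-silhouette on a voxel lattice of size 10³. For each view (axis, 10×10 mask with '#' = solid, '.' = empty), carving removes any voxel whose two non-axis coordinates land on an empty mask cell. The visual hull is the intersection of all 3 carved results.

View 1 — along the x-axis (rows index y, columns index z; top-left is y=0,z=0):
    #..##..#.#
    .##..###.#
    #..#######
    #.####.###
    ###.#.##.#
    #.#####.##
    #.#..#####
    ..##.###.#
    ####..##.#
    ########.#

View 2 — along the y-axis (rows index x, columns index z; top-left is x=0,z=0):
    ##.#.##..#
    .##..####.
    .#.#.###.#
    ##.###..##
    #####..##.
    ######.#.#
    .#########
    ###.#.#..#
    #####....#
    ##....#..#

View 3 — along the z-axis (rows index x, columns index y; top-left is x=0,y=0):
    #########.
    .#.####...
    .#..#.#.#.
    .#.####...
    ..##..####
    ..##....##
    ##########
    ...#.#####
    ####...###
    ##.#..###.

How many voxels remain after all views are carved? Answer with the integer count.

293 voxels

before carving: 1000 voxels (10×10×10)
V1 x: intersect with YZ mask (71 set) -- 710 left
V2 y: intersect with XZ mask (65 set) -- 460 left
V3 z: intersect with XY mask (62 set) -- 293 left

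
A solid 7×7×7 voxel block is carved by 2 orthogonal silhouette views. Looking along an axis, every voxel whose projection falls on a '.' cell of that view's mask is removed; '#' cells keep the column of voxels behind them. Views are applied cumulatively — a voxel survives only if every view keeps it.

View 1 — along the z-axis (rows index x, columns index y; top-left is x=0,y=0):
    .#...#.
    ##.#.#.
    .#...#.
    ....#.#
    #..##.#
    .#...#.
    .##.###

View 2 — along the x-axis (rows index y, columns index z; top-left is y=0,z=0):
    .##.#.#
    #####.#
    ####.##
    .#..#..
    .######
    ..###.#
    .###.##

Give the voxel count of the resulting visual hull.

initial block: 7^3 = 343
[1] z-view keeps 21 columns → grid now 147
[2] x-view keeps 33 columns → grid now 101

|visual hull| = 101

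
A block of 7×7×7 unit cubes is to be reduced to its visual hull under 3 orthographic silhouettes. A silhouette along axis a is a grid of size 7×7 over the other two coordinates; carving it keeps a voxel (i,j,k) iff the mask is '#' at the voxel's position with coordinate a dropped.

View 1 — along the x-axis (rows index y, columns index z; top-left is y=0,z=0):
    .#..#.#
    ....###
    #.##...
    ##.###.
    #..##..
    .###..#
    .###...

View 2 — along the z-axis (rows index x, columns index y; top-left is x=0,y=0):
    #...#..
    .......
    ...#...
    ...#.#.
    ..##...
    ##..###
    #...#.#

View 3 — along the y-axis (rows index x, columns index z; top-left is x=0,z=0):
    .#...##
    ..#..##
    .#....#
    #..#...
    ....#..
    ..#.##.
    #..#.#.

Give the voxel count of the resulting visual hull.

voxel count = 16

start: 7×7×7 = 343 voxels
  1. axis=0 (YZ plane), |mask|=24  ⇒  voxels=168
  2. axis=2 (XY plane), |mask|=15  ⇒  voxels=53
  3. axis=1 (XZ plane), |mask|=17  ⇒  voxels=16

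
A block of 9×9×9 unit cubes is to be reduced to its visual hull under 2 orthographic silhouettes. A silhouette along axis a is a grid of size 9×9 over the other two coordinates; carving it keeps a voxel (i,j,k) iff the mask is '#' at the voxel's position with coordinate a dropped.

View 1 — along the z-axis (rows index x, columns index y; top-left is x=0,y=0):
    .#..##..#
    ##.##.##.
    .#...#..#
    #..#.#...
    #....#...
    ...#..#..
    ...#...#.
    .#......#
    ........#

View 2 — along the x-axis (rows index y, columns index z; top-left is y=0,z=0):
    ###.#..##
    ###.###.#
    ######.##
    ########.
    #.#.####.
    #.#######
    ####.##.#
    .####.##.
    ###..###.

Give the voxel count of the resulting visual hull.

start: 9×9×9 = 729 voxels
step 1: project along z, AND mask (25/81) → |grid| = 225
step 2: project along x, AND mask (62/81) → |grid| = 172

remaining voxels: 172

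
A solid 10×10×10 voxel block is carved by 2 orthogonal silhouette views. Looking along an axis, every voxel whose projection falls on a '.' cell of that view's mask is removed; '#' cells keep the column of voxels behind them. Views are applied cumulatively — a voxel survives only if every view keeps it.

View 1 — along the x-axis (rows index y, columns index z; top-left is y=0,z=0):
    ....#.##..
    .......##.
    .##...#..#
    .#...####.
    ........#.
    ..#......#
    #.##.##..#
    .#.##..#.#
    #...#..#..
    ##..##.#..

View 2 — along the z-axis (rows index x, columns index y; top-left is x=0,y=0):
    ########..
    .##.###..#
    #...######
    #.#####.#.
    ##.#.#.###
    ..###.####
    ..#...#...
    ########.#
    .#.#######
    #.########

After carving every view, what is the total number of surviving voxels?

full grid |V| = 1000
after view 1 [x-axis, 36 of 100 cells solid] → remaining = 360
after view 2 [z-axis, 70 of 100 cells solid] → remaining = 257

|visual hull| = 257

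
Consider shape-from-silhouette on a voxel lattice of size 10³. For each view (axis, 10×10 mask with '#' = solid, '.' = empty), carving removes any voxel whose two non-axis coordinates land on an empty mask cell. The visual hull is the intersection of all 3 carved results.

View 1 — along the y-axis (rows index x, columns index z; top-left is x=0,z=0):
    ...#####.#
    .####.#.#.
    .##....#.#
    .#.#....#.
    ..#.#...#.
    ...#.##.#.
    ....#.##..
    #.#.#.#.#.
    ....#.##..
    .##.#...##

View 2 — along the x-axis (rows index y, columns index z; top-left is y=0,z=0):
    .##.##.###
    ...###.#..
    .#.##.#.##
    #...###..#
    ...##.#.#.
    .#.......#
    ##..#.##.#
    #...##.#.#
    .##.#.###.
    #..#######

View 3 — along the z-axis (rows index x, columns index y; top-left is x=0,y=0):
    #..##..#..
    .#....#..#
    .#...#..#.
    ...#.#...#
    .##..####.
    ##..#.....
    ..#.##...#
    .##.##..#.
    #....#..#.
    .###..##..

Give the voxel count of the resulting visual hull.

remaining voxels: 83

initial block: 10^3 = 1000
[1] y-view keeps 42 columns → grid now 420
[2] x-view keeps 53 columns → grid now 234
[3] z-view keeps 39 columns → grid now 83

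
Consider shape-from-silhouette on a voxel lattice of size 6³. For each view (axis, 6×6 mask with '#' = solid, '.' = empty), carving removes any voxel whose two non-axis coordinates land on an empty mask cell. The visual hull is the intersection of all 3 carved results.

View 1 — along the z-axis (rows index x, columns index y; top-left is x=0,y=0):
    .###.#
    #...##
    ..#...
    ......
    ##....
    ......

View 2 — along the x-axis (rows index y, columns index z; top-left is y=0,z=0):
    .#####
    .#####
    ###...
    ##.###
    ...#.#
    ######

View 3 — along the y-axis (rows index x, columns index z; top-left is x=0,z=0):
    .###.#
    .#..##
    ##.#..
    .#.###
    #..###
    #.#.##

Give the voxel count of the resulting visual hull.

before carving: 216 voxels (6×6×6)
carve view 1 (along z, XY-mask fill 10/36): 60 voxels remain
carve view 2 (along x, YZ-mask fill 26/36): 45 voxels remain
carve view 3 (along y, XZ-mask fill 22/36): 28 voxels remain

voxel count = 28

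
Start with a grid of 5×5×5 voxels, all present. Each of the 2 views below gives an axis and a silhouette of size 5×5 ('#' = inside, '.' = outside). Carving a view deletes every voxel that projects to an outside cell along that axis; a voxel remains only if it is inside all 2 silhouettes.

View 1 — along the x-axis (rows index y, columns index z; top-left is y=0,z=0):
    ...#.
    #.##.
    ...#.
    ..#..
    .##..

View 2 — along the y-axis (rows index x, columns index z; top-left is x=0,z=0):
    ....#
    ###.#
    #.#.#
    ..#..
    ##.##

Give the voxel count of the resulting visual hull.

before carving: 125 voxels (5×5×5)
step 1: project along x, AND mask (8/25) → |grid| = 40
step 2: project along y, AND mask (13/25) → |grid| = 17

voxel count = 17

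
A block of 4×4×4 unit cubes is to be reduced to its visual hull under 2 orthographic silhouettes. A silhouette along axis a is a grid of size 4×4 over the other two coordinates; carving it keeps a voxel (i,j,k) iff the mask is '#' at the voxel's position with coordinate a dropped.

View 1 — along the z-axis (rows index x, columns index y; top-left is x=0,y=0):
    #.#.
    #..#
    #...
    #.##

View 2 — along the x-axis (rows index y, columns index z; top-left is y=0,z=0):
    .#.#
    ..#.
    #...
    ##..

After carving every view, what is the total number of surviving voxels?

14 voxels

before carving: 64 voxels (4×4×4)
  1. axis=2 (XY plane), |mask|=8  ⇒  voxels=32
  2. axis=0 (YZ plane), |mask|=6  ⇒  voxels=14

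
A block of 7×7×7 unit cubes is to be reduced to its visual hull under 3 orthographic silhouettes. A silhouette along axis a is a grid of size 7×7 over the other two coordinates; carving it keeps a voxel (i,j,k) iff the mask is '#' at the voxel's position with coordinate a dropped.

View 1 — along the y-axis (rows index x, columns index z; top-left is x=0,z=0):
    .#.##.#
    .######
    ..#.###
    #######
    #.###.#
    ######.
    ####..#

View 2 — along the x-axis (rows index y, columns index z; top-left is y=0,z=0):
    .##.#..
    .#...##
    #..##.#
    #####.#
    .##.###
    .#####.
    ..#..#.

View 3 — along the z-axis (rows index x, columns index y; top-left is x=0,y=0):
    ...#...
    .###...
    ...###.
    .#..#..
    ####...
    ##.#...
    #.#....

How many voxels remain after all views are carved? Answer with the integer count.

60 voxels

start: 7×7×7 = 343 voxels
  1. axis=1 (XZ plane), |mask|=37  ⇒  voxels=259
  2. axis=0 (YZ plane), |mask|=28  ⇒  voxels=151
  3. axis=2 (XY plane), |mask|=18  ⇒  voxels=60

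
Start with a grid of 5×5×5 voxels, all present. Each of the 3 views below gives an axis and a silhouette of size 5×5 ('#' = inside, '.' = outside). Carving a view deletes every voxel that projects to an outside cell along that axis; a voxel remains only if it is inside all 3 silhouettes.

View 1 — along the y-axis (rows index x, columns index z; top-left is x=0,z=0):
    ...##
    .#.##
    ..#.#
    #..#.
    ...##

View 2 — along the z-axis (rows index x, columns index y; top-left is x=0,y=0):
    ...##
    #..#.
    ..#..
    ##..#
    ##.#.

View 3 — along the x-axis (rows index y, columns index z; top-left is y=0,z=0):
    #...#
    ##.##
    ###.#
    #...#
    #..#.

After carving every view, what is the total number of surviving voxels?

initial block: 5^3 = 125
  1. axis=1 (XZ plane), |mask|=11  ⇒  voxels=55
  2. axis=2 (XY plane), |mask|=11  ⇒  voxels=24
  3. axis=0 (YZ plane), |mask|=14  ⇒  voxels=15

15 voxels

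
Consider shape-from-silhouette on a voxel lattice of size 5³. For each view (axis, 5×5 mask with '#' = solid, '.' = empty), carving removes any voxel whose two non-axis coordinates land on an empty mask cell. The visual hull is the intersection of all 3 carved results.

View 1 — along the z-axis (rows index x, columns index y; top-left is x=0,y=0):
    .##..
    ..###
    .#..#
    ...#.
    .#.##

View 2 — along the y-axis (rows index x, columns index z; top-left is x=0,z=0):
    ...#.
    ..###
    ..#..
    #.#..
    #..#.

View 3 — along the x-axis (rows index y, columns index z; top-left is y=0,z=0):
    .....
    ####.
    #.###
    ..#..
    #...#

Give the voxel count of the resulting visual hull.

before carving: 125 voxels (5×5×5)
  1. axis=2 (XY plane), |mask|=11  ⇒  voxels=55
  2. axis=1 (XZ plane), |mask|=9  ⇒  voxels=21
  3. axis=0 (YZ plane), |mask|=11  ⇒  voxels=12

12 voxels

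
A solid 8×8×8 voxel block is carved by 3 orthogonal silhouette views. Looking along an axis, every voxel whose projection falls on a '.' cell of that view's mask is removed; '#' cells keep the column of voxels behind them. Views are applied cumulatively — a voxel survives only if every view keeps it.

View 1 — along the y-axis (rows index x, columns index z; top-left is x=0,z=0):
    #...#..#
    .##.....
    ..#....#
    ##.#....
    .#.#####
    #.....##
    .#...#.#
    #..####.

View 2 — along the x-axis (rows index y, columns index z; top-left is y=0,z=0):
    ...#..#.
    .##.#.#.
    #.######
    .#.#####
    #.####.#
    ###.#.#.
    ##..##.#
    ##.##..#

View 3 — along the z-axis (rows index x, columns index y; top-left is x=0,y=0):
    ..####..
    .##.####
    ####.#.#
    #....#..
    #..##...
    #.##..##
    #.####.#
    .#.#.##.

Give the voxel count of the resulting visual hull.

full grid |V| = 512
V1 y: intersect with XZ mask (27 set) -- 216 left
V2 x: intersect with YZ mask (40 set) -- 136 left
V3 z: intersect with XY mask (36 set) -- 71 left

|visual hull| = 71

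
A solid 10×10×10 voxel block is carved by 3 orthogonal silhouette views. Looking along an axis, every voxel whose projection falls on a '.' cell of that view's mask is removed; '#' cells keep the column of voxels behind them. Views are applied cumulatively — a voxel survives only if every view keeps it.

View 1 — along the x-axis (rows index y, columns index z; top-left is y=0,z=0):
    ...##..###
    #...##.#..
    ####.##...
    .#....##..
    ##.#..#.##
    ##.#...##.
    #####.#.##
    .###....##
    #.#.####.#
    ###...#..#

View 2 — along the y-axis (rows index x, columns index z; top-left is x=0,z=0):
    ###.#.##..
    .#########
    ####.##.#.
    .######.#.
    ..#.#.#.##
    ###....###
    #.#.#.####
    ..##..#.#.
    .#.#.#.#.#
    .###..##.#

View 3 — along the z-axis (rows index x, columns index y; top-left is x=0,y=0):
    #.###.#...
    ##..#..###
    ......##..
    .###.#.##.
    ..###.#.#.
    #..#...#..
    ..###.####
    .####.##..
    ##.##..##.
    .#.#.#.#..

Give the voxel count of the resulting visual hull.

initial block: 10^3 = 1000
after view 1 [x-axis, 54 of 100 cells solid] → remaining = 540
after view 2 [y-axis, 62 of 100 cells solid] → remaining = 339
after view 3 [z-axis, 50 of 100 cells solid] → remaining = 168

168 voxels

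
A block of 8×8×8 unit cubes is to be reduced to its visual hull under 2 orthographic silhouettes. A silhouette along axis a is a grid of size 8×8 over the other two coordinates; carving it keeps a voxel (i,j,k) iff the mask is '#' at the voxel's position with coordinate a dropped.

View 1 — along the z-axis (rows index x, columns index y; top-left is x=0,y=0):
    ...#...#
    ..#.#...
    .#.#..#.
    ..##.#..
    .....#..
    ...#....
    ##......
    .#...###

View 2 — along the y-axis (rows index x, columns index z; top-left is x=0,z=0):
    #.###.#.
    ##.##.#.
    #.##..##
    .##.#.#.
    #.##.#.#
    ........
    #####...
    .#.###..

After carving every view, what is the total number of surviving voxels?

|visual hull| = 78

start: 8×8×8 = 512 voxels
[1] z-view keeps 18 columns → grid now 144
[2] y-view keeps 33 columns → grid now 78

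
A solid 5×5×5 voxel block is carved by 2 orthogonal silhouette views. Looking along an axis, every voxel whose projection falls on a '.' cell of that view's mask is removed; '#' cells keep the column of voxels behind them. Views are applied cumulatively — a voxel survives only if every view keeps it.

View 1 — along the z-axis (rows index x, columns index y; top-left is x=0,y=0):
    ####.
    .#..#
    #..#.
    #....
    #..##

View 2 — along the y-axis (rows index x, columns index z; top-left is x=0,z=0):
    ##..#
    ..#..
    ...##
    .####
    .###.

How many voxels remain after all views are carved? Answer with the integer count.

voxel count = 31

before carving: 125 voxels (5×5×5)
V1 z: intersect with XY mask (12 set) -- 60 left
V2 y: intersect with XZ mask (13 set) -- 31 left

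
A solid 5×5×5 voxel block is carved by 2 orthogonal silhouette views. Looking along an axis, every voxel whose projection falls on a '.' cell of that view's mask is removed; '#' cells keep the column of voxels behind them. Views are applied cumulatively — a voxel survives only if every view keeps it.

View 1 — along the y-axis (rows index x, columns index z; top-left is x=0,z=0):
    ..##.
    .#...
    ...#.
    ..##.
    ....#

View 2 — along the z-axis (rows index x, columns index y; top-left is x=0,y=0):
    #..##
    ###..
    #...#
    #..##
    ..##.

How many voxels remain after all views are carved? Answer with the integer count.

full grid |V| = 125
step 1: project along y, AND mask (7/25) → |grid| = 35
step 2: project along z, AND mask (13/25) → |grid| = 19

|visual hull| = 19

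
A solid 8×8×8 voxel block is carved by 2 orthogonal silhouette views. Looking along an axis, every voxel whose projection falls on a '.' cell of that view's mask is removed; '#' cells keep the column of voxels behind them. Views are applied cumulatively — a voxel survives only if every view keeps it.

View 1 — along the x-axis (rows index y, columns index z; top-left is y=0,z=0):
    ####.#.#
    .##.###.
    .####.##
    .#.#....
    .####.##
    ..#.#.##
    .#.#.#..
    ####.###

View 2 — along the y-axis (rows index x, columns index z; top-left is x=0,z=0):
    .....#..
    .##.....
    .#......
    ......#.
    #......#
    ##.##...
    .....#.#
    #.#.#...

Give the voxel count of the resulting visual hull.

voxel count = 76

start: 8×8×8 = 512 voxels
carve view 1 (along x, YZ-mask fill 39/64): 312 voxels remain
carve view 2 (along y, XZ-mask fill 16/64): 76 voxels remain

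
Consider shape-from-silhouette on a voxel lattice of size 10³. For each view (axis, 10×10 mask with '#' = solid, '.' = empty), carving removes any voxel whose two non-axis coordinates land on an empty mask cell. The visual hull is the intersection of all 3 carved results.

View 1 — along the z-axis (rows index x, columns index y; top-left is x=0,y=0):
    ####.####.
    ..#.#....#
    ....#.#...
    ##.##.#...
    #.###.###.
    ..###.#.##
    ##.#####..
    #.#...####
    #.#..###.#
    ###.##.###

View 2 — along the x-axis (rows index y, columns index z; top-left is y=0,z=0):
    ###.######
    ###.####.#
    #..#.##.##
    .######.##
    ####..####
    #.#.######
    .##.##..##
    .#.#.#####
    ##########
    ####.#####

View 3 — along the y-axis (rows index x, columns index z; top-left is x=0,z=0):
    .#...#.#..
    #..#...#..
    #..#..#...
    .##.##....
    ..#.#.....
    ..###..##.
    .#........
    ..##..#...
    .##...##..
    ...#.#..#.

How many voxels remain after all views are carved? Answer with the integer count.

before carving: 1000 voxels (10×10×10)
after view 1 [z-axis, 58 of 100 cells solid] → remaining = 580
after view 2 [x-axis, 79 of 100 cells solid] → remaining = 450
after view 3 [y-axis, 31 of 100 cells solid] → remaining = 134

134 voxels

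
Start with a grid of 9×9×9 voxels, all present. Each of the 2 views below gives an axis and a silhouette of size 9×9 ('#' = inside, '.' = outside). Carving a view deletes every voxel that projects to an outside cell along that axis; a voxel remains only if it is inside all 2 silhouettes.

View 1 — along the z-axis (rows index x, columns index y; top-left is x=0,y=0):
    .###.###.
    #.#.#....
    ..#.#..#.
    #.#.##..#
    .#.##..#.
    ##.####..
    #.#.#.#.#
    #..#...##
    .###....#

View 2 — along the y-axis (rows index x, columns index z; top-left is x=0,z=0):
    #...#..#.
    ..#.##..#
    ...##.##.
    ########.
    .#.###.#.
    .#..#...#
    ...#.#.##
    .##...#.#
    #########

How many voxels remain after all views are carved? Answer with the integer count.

192 voxels

start: 9×9×9 = 729 voxels
V1 z: intersect with XY mask (40 set) -- 360 left
V2 y: intersect with XZ mask (44 set) -- 192 left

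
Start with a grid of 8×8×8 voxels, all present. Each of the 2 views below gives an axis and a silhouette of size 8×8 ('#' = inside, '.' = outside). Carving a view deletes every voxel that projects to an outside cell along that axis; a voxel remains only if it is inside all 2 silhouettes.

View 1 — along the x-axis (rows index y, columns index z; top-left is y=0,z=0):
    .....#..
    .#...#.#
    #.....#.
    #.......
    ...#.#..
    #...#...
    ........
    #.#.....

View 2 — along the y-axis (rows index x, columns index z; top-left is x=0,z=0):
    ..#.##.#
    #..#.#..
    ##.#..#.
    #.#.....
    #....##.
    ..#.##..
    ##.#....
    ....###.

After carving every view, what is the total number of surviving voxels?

start: 8×8×8 = 512 voxels
carve view 1 (along x, YZ-mask fill 13/64): 104 voxels remain
carve view 2 (along y, XZ-mask fill 25/64): 50 voxels remain

50 voxels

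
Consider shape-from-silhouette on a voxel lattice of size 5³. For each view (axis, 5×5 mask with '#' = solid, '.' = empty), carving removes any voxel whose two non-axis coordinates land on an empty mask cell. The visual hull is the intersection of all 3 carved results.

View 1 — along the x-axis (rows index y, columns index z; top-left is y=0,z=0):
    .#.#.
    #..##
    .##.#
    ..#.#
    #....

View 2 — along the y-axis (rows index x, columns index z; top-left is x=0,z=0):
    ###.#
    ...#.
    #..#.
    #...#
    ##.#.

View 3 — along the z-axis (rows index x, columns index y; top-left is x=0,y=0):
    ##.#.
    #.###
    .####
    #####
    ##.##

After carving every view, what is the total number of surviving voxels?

before carving: 125 voxels (5×5×5)
[1] x-view keeps 11 columns → grid now 55
[2] y-view keeps 12 columns → grid now 26
[3] z-view keeps 20 columns → grid now 19

remaining voxels: 19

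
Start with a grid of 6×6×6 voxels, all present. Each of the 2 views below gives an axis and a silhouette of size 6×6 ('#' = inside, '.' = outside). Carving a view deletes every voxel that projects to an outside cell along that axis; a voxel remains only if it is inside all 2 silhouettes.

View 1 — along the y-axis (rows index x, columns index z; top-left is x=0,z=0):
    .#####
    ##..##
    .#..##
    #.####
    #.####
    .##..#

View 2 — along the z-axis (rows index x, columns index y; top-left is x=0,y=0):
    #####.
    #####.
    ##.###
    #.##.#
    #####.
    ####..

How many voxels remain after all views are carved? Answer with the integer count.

|visual hull| = 117

full grid |V| = 216
  1. axis=1 (XZ plane), |mask|=25  ⇒  voxels=150
  2. axis=2 (XY plane), |mask|=28  ⇒  voxels=117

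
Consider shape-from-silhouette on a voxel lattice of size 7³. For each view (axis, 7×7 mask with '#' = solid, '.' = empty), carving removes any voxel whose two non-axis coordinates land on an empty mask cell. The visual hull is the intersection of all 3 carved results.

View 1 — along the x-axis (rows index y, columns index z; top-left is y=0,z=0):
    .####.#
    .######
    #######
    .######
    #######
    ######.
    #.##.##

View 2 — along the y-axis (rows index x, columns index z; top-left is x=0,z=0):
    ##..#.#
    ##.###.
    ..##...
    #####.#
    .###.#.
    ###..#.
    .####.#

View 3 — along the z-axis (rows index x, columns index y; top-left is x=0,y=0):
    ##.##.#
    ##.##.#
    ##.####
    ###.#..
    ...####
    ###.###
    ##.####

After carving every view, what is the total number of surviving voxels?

initial block: 7^3 = 343
V1 x: intersect with YZ mask (42 set) -- 294 left
V2 y: intersect with XZ mask (30 set) -- 182 left
V3 z: intersect with XY mask (36 set) -- 130 left

remaining voxels: 130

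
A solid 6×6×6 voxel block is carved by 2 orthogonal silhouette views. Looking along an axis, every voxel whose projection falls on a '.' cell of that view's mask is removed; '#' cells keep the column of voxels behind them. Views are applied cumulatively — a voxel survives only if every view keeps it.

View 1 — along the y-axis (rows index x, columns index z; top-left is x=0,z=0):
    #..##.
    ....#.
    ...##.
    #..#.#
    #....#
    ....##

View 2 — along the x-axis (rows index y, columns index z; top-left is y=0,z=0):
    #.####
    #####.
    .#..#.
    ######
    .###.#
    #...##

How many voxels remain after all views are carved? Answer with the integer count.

voxel count = 56

full grid |V| = 216
  1. axis=1 (XZ plane), |mask|=13  ⇒  voxels=78
  2. axis=0 (YZ plane), |mask|=25  ⇒  voxels=56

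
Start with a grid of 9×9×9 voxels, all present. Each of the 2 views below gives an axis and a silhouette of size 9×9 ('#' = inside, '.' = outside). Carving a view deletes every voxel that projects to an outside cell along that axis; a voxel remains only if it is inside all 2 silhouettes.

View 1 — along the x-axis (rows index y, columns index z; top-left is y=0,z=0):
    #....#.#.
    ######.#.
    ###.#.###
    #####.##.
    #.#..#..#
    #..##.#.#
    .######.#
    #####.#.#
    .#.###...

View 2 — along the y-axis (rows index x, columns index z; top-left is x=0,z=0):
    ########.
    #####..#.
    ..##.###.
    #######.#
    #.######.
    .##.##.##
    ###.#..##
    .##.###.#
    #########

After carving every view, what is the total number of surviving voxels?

voxel count = 348

before carving: 729 voxels (9×9×9)
after view 1 [x-axis, 51 of 81 cells solid] → remaining = 459
after view 2 [y-axis, 61 of 81 cells solid] → remaining = 348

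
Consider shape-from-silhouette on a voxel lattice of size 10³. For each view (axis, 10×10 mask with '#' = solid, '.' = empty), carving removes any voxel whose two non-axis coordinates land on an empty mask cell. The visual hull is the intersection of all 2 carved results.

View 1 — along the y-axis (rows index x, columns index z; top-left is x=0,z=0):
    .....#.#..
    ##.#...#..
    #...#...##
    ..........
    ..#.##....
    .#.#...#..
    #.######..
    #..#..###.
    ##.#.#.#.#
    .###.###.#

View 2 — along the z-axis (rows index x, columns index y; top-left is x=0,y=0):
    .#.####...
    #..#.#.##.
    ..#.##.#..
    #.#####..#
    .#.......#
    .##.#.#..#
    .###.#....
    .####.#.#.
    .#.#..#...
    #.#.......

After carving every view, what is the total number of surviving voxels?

before carving: 1000 voxels (10×10×10)
after view 1 [y-axis, 41 of 100 cells solid] → remaining = 410
after view 2 [z-axis, 43 of 100 cells solid] → remaining = 157

157 voxels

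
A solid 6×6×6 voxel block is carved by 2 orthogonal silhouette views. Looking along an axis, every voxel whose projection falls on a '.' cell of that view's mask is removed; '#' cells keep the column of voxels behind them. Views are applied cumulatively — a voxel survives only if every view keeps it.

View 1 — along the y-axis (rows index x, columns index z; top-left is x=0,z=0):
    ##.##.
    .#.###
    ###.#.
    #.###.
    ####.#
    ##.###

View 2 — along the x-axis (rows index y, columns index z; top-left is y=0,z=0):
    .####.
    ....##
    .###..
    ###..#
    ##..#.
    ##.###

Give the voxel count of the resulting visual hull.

before carving: 216 voxels (6×6×6)
step 1: project along y, AND mask (26/36) → |grid| = 156
step 2: project along x, AND mask (21/36) → |grid| = 93

voxel count = 93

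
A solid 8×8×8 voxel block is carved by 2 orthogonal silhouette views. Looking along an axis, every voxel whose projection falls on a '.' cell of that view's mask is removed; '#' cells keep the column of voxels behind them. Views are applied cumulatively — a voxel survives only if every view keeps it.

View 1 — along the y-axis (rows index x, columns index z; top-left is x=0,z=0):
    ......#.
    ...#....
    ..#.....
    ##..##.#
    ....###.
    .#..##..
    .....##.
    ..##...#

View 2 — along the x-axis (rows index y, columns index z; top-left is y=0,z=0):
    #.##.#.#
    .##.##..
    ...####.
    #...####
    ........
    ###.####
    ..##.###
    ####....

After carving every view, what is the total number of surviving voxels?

full grid |V| = 512
V1 y: intersect with XZ mask (19 set) -- 152 left
V2 x: intersect with YZ mask (34 set) -- 84 left

|visual hull| = 84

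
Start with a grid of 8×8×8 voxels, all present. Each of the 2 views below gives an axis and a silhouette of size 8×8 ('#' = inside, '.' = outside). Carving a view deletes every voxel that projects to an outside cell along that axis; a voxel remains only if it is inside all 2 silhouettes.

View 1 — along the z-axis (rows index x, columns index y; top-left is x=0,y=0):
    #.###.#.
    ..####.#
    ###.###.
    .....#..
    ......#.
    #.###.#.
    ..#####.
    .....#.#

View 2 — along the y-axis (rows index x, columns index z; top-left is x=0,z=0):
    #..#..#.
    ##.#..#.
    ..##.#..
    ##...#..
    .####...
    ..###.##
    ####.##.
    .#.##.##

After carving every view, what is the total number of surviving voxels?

initial block: 8^3 = 512
  1. axis=2 (XY plane), |mask|=30  ⇒  voxels=240
  2. axis=1 (XZ plane), |mask|=33  ⇒  voxels=125

voxel count = 125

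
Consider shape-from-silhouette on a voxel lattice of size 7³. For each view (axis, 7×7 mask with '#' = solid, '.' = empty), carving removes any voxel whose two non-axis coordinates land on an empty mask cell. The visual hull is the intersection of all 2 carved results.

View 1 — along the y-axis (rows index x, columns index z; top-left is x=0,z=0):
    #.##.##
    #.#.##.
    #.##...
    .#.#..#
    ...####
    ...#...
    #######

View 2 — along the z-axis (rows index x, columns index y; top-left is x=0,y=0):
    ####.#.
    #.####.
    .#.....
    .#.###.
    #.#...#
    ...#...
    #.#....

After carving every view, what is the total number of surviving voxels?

full grid |V| = 343
step 1: project along y, AND mask (27/49) → |grid| = 189
step 2: project along z, AND mask (21/49) → |grid| = 87

voxel count = 87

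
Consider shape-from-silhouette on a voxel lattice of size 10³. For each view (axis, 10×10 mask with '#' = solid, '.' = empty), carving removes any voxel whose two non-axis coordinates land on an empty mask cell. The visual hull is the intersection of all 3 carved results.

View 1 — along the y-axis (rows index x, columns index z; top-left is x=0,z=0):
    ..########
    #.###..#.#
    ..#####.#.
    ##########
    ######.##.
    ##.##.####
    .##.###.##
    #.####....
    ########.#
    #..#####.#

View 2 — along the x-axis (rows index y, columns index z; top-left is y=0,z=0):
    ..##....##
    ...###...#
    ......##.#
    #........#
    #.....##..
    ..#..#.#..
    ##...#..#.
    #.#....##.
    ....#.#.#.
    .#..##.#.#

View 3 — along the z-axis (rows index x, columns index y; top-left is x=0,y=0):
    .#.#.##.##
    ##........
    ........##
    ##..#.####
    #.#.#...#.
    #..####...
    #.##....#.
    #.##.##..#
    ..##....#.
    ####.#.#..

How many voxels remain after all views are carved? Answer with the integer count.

115 voxels

before carving: 1000 voxels (10×10×10)
step 1: project along y, AND mask (74/100) → |grid| = 740
step 2: project along x, AND mask (35/100) → |grid| = 257
step 3: project along z, AND mask (45/100) → |grid| = 115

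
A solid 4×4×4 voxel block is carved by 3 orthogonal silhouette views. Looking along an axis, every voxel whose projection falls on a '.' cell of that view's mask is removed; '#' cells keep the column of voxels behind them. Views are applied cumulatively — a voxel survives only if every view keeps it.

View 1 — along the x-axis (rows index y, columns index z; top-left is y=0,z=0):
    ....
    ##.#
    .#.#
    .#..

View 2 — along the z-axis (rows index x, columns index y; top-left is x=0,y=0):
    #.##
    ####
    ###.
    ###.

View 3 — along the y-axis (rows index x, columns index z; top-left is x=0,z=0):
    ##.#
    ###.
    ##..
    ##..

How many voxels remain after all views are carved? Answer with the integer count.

start: 4×4×4 = 64 voxels
carve view 1 (along x, YZ-mask fill 6/16): 24 voxels remain
carve view 2 (along z, XY-mask fill 13/16): 19 voxels remain
carve view 3 (along y, XZ-mask fill 10/16): 13 voxels remain

13 voxels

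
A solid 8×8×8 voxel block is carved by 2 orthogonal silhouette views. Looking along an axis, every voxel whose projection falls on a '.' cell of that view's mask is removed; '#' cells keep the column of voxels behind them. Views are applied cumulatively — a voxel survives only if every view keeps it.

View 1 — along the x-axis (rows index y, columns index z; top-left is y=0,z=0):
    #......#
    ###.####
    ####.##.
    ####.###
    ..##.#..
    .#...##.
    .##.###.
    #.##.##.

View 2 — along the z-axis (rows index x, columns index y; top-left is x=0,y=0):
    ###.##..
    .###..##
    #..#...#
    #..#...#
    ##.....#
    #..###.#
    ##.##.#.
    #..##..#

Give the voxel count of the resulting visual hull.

full grid |V| = 512
carve view 1 (along x, YZ-mask fill 38/64): 304 voxels remain
carve view 2 (along z, XY-mask fill 33/64): 154 voxels remain

|visual hull| = 154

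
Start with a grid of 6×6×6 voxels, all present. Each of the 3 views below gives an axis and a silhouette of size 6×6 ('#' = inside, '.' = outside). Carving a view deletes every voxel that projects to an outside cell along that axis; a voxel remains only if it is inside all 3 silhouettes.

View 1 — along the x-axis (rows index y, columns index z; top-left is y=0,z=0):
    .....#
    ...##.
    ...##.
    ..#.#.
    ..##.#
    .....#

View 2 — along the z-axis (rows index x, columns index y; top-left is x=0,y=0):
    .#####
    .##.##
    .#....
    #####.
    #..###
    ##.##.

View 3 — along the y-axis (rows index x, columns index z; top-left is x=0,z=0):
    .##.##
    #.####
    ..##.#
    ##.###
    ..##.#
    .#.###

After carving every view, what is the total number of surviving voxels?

voxel count = 36

start: 6×6×6 = 216 voxels
after view 1 [x-axis, 11 of 36 cells solid] → remaining = 66
after view 2 [z-axis, 23 of 36 cells solid] → remaining = 45
after view 3 [y-axis, 24 of 36 cells solid] → remaining = 36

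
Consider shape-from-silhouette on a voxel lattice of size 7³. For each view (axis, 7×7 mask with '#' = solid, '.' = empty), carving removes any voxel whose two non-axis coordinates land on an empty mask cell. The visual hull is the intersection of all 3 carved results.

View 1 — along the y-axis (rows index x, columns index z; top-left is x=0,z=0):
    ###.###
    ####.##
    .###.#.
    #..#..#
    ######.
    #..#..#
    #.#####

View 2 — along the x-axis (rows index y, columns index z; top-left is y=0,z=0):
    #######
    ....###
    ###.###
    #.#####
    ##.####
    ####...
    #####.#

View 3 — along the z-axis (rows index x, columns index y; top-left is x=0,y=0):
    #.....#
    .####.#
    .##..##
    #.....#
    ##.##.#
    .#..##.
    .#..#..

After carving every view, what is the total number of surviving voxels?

voxel count = 86

initial block: 7^3 = 343
[1] y-view keeps 34 columns → grid now 238
[2] x-view keeps 38 columns → grid now 184
[3] z-view keeps 23 columns → grid now 86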